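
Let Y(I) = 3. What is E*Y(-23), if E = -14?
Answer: -42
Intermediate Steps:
E*Y(-23) = -14*3 = -42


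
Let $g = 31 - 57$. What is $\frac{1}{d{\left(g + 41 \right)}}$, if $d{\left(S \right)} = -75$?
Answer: $- \frac{1}{75} \approx -0.013333$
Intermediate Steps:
$g = -26$
$\frac{1}{d{\left(g + 41 \right)}} = \frac{1}{-75} = - \frac{1}{75}$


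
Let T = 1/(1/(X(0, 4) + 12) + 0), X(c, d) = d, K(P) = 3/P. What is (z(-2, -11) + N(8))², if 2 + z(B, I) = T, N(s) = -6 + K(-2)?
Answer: 169/4 ≈ 42.250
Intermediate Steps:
N(s) = -15/2 (N(s) = -6 + 3/(-2) = -6 + 3*(-½) = -6 - 3/2 = -15/2)
T = 16 (T = 1/(1/(4 + 12) + 0) = 1/(1/16 + 0) = 1/(1/16) = 16)
z(B, I) = 14 (z(B, I) = -2 + 16 = 14)
(z(-2, -11) + N(8))² = (14 - 15/2)² = (13/2)² = 169/4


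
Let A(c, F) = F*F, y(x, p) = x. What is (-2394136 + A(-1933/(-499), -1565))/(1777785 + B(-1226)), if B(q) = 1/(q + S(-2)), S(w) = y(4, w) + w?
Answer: 67428936/2176008839 ≈ 0.030987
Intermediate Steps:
S(w) = 4 + w
A(c, F) = F**2
B(q) = 1/(2 + q) (B(q) = 1/(q + (4 - 2)) = 1/(q + 2) = 1/(2 + q))
(-2394136 + A(-1933/(-499), -1565))/(1777785 + B(-1226)) = (-2394136 + (-1565)**2)/(1777785 + 1/(2 - 1226)) = (-2394136 + 2449225)/(1777785 + 1/(-1224)) = 55089/(1777785 - 1/1224) = 55089/(2176008839/1224) = 55089*(1224/2176008839) = 67428936/2176008839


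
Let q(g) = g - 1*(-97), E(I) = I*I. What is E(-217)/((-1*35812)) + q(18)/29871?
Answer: -200353877/152820036 ≈ -1.3110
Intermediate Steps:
E(I) = I**2
q(g) = 97 + g (q(g) = g + 97 = 97 + g)
E(-217)/((-1*35812)) + q(18)/29871 = (-217)**2/((-1*35812)) + (97 + 18)/29871 = 47089/(-35812) + 115*(1/29871) = 47089*(-1/35812) + 115/29871 = -6727/5116 + 115/29871 = -200353877/152820036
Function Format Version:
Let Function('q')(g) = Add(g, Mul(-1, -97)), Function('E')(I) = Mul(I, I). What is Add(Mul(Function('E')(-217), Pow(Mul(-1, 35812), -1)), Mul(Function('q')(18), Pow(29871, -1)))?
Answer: Rational(-200353877, 152820036) ≈ -1.3110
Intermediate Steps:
Function('E')(I) = Pow(I, 2)
Function('q')(g) = Add(97, g) (Function('q')(g) = Add(g, 97) = Add(97, g))
Add(Mul(Function('E')(-217), Pow(Mul(-1, 35812), -1)), Mul(Function('q')(18), Pow(29871, -1))) = Add(Mul(Pow(-217, 2), Pow(Mul(-1, 35812), -1)), Mul(Add(97, 18), Pow(29871, -1))) = Add(Mul(47089, Pow(-35812, -1)), Mul(115, Rational(1, 29871))) = Add(Mul(47089, Rational(-1, 35812)), Rational(115, 29871)) = Add(Rational(-6727, 5116), Rational(115, 29871)) = Rational(-200353877, 152820036)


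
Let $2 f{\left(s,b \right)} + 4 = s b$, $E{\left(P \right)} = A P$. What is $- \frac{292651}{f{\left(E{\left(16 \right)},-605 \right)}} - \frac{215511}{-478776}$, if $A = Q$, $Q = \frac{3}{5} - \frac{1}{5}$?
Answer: $\frac{23421989249}{154644648} \approx 151.46$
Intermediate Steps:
$Q = \frac{2}{5}$ ($Q = 3 \cdot \frac{1}{5} - \frac{1}{5} = \frac{3}{5} - \frac{1}{5} = \frac{2}{5} \approx 0.4$)
$A = \frac{2}{5} \approx 0.4$
$E{\left(P \right)} = \frac{2 P}{5}$
$f{\left(s,b \right)} = -2 + \frac{b s}{2}$ ($f{\left(s,b \right)} = -2 + \frac{s b}{2} = -2 + \frac{b s}{2}$)
$- \frac{292651}{f{\left(E{\left(16 \right)},-605 \right)}} - \frac{215511}{-478776} = - \frac{292651}{-2 + \frac{1}{2} \left(-605\right) \frac{2}{5} \cdot 16} - \frac{215511}{-478776} = - \frac{292651}{-2 + \frac{1}{2} \left(-605\right) \frac{32}{5}} - - \frac{71837}{159592} = - \frac{292651}{-2 - 1936} + \frac{71837}{159592} = - \frac{292651}{-1938} + \frac{71837}{159592} = \left(-292651\right) \left(- \frac{1}{1938}\right) + \frac{71837}{159592} = \frac{292651}{1938} + \frac{71837}{159592} = \frac{23421989249}{154644648}$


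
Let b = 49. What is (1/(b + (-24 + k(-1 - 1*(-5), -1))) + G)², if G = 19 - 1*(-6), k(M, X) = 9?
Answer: 724201/1156 ≈ 626.47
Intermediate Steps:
G = 25 (G = 19 + 6 = 25)
(1/(b + (-24 + k(-1 - 1*(-5), -1))) + G)² = (1/(49 + (-24 + 9)) + 25)² = (1/(49 - 15) + 25)² = (1/34 + 25)² = (851/34)² = 724201/1156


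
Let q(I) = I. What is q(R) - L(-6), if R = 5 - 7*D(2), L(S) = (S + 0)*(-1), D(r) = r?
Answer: -15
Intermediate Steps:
L(S) = -S (L(S) = S*(-1) = -S)
R = -9 (R = 5 - 7*2 = 5 - 14 = -9)
q(R) - L(-6) = -9 - (-1)*(-6) = -9 - 1*6 = -9 - 6 = -15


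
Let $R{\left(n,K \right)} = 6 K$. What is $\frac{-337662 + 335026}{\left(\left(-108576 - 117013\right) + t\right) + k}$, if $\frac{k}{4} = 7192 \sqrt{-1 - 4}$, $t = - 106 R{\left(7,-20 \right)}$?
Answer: $\frac{561122684}{49451200281} + \frac{75832448 i \sqrt{5}}{49451200281} \approx 0.011347 + 0.003429 i$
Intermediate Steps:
$t = 12720$ ($t = - 106 \cdot 6 \left(-20\right) = \left(-106\right) \left(-120\right) = 12720$)
$k = 28768 i \sqrt{5}$ ($k = 4 \cdot 7192 \sqrt{-1 - 4} = 4 \cdot 7192 \sqrt{-5} = 4 \cdot 7192 i \sqrt{5} = 28768 i \sqrt{5} \approx 64327.0 i$)
$\frac{-337662 + 335026}{\left(\left(-108576 - 117013\right) + t\right) + k} = \frac{-337662 + 335026}{\left(\left(-108576 - 117013\right) + 12720\right) + 28768 i \sqrt{5}} = - \frac{2636}{\left(-225589 + 12720\right) + 28768 i \sqrt{5}} = - \frac{2636}{-212869 + 28768 i \sqrt{5}}$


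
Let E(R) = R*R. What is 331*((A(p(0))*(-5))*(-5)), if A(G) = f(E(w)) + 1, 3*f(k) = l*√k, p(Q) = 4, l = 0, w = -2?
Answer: 8275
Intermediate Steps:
E(R) = R²
f(k) = 0 (f(k) = (0*√k)/3 = (⅓)*0 = 0)
A(G) = 1 (A(G) = 0 + 1 = 1)
331*((A(p(0))*(-5))*(-5)) = 331*((1*(-5))*(-5)) = 331*(-5*(-5)) = 331*25 = 8275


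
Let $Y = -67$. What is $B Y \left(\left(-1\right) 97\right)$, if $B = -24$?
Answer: $-155976$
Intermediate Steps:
$B Y \left(\left(-1\right) 97\right) = \left(-24\right) \left(-67\right) \left(\left(-1\right) 97\right) = 1608 \left(-97\right) = -155976$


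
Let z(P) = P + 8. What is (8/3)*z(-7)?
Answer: 8/3 ≈ 2.6667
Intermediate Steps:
z(P) = 8 + P
(8/3)*z(-7) = (8/3)*(8 - 7) = (8*(⅓))*1 = (8/3)*1 = 8/3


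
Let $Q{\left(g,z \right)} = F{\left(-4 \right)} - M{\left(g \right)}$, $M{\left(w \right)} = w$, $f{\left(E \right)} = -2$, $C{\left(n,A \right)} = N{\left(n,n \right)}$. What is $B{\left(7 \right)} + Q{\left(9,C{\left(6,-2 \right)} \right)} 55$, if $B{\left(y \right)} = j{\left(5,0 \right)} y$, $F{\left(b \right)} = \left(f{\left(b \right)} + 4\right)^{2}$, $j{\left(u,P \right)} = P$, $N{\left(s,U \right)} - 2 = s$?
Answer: $-275$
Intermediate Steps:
$N{\left(s,U \right)} = 2 + s$
$C{\left(n,A \right)} = 2 + n$
$F{\left(b \right)} = 4$ ($F{\left(b \right)} = \left(-2 + 4\right)^{2} = 2^{2} = 4$)
$Q{\left(g,z \right)} = 4 - g$
$B{\left(y \right)} = 0$ ($B{\left(y \right)} = 0 y = 0$)
$B{\left(7 \right)} + Q{\left(9,C{\left(6,-2 \right)} \right)} 55 = 0 + \left(4 - 9\right) 55 = 0 - 275 = -275$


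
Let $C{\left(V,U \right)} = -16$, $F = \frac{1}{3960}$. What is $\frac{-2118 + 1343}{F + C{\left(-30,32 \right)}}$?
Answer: $\frac{3069000}{63359} \approx 48.438$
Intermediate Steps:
$F = \frac{1}{3960} \approx 0.00025253$
$\frac{-2118 + 1343}{F + C{\left(-30,32 \right)}} = \frac{-2118 + 1343}{\frac{1}{3960} - 16} = - \frac{775}{- \frac{63359}{3960}} = \left(-775\right) \left(- \frac{3960}{63359}\right) = \frac{3069000}{63359}$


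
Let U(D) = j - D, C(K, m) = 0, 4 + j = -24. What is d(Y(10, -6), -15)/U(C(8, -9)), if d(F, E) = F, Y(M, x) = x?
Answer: 3/14 ≈ 0.21429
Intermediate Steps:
j = -28 (j = -4 - 24 = -28)
U(D) = -28 - D
d(Y(10, -6), -15)/U(C(8, -9)) = -6/(-28 - 1*0) = -6/(-28 + 0) = -6/(-28) = -6*(-1/28) = 3/14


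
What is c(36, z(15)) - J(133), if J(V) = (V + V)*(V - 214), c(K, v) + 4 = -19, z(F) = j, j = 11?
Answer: 21523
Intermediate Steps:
z(F) = 11
c(K, v) = -23 (c(K, v) = -4 - 19 = -23)
J(V) = 2*V*(-214 + V) (J(V) = (2*V)*(-214 + V) = 2*V*(-214 + V))
c(36, z(15)) - J(133) = -23 - 2*133*(-214 + 133) = -23 - 2*133*(-81) = -23 - 1*(-21546) = -23 + 21546 = 21523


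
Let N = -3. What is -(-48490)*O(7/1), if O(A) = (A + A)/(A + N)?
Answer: 169715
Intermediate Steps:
O(A) = 2*A/(-3 + A) (O(A) = (A + A)/(A - 3) = (2*A)/(-3 + A) = 2*A/(-3 + A))
-(-48490)*O(7/1) = -(-48490)*2*(7/1)/(-3 + 7/1) = -(-48490)*2*(7*1)/(-3 + 7*1) = -(-48490)*2*7/(-3 + 7) = -(-48490)*2*7/4 = -(-48490)*2*7*(¼) = -(-48490)*7/2 = -3730*(-91/2) = 169715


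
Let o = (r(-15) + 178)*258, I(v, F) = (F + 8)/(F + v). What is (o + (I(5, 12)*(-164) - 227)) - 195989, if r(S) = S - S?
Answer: -2558244/17 ≈ -1.5049e+5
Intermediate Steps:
r(S) = 0
I(v, F) = (8 + F)/(F + v)
o = 45924 (o = (0 + 178)*258 = 178*258 = 45924)
(o + (I(5, 12)*(-164) - 227)) - 195989 = (45924 + (((8 + 12)/(12 + 5))*(-164) - 227)) - 195989 = (45924 + ((20/17)*(-164) - 227)) - 195989 = (45924 + (-3280/17 - 227)) - 195989 = (45924 - 7139/17) - 195989 = 773569/17 - 195989 = -2558244/17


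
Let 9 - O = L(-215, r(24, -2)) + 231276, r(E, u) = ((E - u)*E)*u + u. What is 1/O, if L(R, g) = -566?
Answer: -1/230701 ≈ -4.3346e-6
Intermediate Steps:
r(E, u) = u + E*u*(E - u) (r(E, u) = (E*(E - u))*u + u = E*u*(E - u) + u = u + E*u*(E - u))
O = -230701 (O = 9 - (-566 + 231276) = 9 - 1*230710 = 9 - 230710 = -230701)
1/O = 1/(-230701) = -1/230701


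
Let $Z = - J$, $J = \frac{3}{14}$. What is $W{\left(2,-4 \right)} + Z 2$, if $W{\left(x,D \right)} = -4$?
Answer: $- \frac{31}{7} \approx -4.4286$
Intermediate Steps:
$J = \frac{3}{14}$ ($J = 3 \cdot \frac{1}{14} = \frac{3}{14} \approx 0.21429$)
$Z = - \frac{3}{14}$ ($Z = \left(-1\right) \frac{3}{14} = - \frac{3}{14} \approx -0.21429$)
$W{\left(2,-4 \right)} + Z 2 = -4 - \frac{3}{7} = - \frac{31}{7}$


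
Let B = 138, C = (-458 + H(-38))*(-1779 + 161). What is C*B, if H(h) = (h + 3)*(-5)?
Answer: 63189372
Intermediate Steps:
H(h) = -15 - 5*h (H(h) = (3 + h)*(-5) = -15 - 5*h)
C = 457894 (C = (-458 + (-15 - 5*(-38)))*(-1779 + 161) = (-458 + (-15 + 190))*(-1618) = (-458 + 175)*(-1618) = -283*(-1618) = 457894)
C*B = 457894*138 = 63189372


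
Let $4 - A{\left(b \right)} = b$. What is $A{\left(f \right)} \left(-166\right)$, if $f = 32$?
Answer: $4648$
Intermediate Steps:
$A{\left(b \right)} = 4 - b$
$A{\left(f \right)} \left(-166\right) = \left(4 - 32\right) \left(-166\right) = \left(-28\right) \left(-166\right) = 4648$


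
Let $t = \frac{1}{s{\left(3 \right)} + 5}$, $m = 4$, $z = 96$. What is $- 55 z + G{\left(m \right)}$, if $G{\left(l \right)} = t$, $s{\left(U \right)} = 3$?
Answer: $- \frac{42239}{8} \approx -5279.9$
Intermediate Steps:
$t = \frac{1}{8}$ ($t = \frac{1}{3 + 5} = \frac{1}{8} \approx 0.125$)
$G{\left(l \right)} = \frac{1}{8}$
$- 55 z + G{\left(m \right)} = \left(-55\right) 96 + \frac{1}{8} = -5280 + \frac{1}{8} = - \frac{42239}{8}$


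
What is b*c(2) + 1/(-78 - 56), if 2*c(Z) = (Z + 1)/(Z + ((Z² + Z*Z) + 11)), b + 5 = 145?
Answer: 1339/134 ≈ 9.9925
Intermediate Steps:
b = 140 (b = -5 + 145 = 140)
c(Z) = (1 + Z)/(2*(11 + Z + 2*Z²)) (c(Z) = ((Z + 1)/(Z + ((Z² + Z*Z) + 11)))/2 = ((1 + Z)/(Z + ((Z² + Z²) + 11)))/2 = ((1 + Z)/(Z + (2*Z² + 11)))/2 = ((1 + Z)/(Z + (11 + 2*Z²)))/2 = ((1 + Z)/(11 + Z + 2*Z²))/2 = (1 + Z)/(2*(11 + Z + 2*Z²)))
b*c(2) + 1/(-78 - 56) = 140*((1 + 2)/(2*(11 + 2 + 2*2²))) + 1/(-78 - 56) = 140*((½)*3/(11 + 2 + 2*4)) + 1/(-134) = 140*((½)*3/(11 + 2 + 8)) - 1/134 = 140*((½)*3/21) - 1/134 = 140*((½)*(1/21)*3) - 1/134 = 140*(1/14) - 1/134 = 10 - 1/134 = 1339/134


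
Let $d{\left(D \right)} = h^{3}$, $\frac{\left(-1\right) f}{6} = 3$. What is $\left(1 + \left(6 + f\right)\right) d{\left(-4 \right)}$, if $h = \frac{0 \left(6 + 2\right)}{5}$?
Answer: $0$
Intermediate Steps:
$f = -18$ ($f = \left(-6\right) 3 = -18$)
$h = 0$ ($h = 0 \cdot 8 \cdot \frac{1}{5} = 0 \cdot \frac{1}{5} = 0$)
$d{\left(D \right)} = 0$ ($d{\left(D \right)} = 0^{3} = 0$)
$\left(1 + \left(6 + f\right)\right) d{\left(-4 \right)} = \left(1 + \left(6 - 18\right)\right) 0 = \left(1 - 12\right) 0 = \left(-11\right) 0 = 0$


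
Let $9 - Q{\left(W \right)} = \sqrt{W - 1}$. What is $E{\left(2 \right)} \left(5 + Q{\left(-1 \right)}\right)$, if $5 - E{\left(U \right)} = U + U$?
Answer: $14 - i \sqrt{2} \approx 14.0 - 1.4142 i$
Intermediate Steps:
$E{\left(U \right)} = 5 - 2 U$ ($E{\left(U \right)} = 5 - \left(U + U\right) = 5 - 2 U$)
$Q{\left(W \right)} = 9 - \sqrt{-1 + W}$ ($Q{\left(W \right)} = 9 - \sqrt{W - 1} = 9 - \sqrt{-1 + W}$)
$E{\left(2 \right)} \left(5 + Q{\left(-1 \right)}\right) = \left(5 - 4\right) \left(5 + \left(9 - \sqrt{-1 - 1}\right)\right) = \left(5 - 4\right) \left(5 + \left(9 - \sqrt{-2}\right)\right) = 1 \left(5 + \left(9 - i \sqrt{2}\right)\right) = 1 \left(14 - i \sqrt{2}\right) = 14 - i \sqrt{2}$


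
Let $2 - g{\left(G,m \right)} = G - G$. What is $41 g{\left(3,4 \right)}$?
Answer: $82$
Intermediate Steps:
$g{\left(G,m \right)} = 2$ ($g{\left(G,m \right)} = 2 - \left(G - G\right) = 2 - 0 = 2 + 0 = 2$)
$41 g{\left(3,4 \right)} = 41 \cdot 2 = 82$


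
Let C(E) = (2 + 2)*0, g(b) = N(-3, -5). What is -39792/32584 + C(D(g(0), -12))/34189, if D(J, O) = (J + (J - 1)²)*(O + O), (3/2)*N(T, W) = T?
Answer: -4974/4073 ≈ -1.2212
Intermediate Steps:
N(T, W) = 2*T/3
g(b) = -2 (g(b) = (⅔)*(-3) = -2)
D(J, O) = 2*O*(J + (-1 + J)²) (D(J, O) = (J + (-1 + J)²)*(2*O) = 2*O*(J + (-1 + J)²))
C(E) = 0 (C(E) = 4*0 = 0)
-39792/32584 + C(D(g(0), -12))/34189 = -39792/32584 + 0/34189 = -39792*1/32584 + 0*(1/34189) = -4974/4073 + 0 = -4974/4073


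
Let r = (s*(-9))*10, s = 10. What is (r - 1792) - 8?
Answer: -2700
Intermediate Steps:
r = -900 (r = (10*(-9))*10 = -90*10 = -900)
(r - 1792) - 8 = (-900 - 1792) - 8 = -2692 - 8 = -2700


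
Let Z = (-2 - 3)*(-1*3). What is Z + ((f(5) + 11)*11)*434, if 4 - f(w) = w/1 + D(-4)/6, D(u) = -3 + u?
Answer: 159974/3 ≈ 53325.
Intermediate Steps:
Z = 15 (Z = -5*(-3) = 15)
f(w) = 31/6 - w (f(w) = 4 - (w/1 + (-3 - 4)/6) = 4 - (w*1 - 7*⅙) = 4 - (w - 7/6) = 4 - (-7/6 + w) = 4 + (7/6 - w) = 31/6 - w)
Z + ((f(5) + 11)*11)*434 = 15 + (((31/6 - 1*5) + 11)*11)*434 = 15 + (((31/6 - 5) + 11)*11)*434 = 15 + ((⅙ + 11)*11)*434 = 15 + ((67/6)*11)*434 = 15 + (737/6)*434 = 15 + 159929/3 = 159974/3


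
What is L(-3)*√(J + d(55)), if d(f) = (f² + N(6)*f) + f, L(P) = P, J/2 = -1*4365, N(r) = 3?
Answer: -3*I*√5485 ≈ -222.18*I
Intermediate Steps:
J = -8730 (J = 2*(-1*4365) = 2*(-4365) = -8730)
d(f) = f² + 4*f (d(f) = (f² + 3*f) + f = f² + 4*f)
L(-3)*√(J + d(55)) = -3*√(-8730 + 55*(4 + 55)) = -3*√(-8730 + 55*59) = -3*√(-8730 + 3245) = -3*I*√5485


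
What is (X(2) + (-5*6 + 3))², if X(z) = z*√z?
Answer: 737 - 108*√2 ≈ 584.26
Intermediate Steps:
X(z) = z^(3/2)
(X(2) + (-5*6 + 3))² = (2^(3/2) + (-5*6 + 3))² = (2*√2 + (-30 + 3))² = (2*√2 - 27)² = (-27 + 2*√2)²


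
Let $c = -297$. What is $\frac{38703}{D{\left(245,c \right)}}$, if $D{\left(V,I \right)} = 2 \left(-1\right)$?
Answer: $- \frac{38703}{2} \approx -19352.0$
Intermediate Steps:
$D{\left(V,I \right)} = -2$
$\frac{38703}{D{\left(245,c \right)}} = \frac{38703}{-2} = 38703 \left(- \frac{1}{2}\right) = - \frac{38703}{2}$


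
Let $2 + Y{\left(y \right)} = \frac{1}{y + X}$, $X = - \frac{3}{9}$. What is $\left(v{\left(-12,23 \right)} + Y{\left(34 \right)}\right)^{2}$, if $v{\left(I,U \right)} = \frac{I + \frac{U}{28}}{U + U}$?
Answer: $\frac{82900805625}{16922887744} \approx 4.8987$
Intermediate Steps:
$v{\left(I,U \right)} = \frac{I + \frac{U}{28}}{2 U}$ ($v{\left(I,U \right)} = \frac{I + U \frac{1}{28}}{2 U} = \left(I + \frac{U}{28}\right) \frac{1}{2 U} = \frac{I + \frac{U}{28}}{2 U}$)
$X = - \frac{1}{3}$ ($X = \left(-3\right) \frac{1}{9} = - \frac{1}{3} \approx -0.33333$)
$Y{\left(y \right)} = -2 + \frac{1}{- \frac{1}{3} + y}$ ($Y{\left(y \right)} = -2 + \frac{1}{y - \frac{1}{3}} = -2 + \frac{1}{- \frac{1}{3} + y}$)
$\left(v{\left(-12,23 \right)} + Y{\left(34 \right)}\right)^{2} = \left(\frac{23 + 28 \left(-12\right)}{56 \cdot 23} + \frac{5 - 204}{-1 + 3 \cdot 34}\right)^{2} = \left(\frac{1}{56} \cdot \frac{1}{23} \left(23 - 336\right) + \frac{5 - 204}{-1 + 102}\right)^{2} = \left(\frac{1}{56} \cdot \frac{1}{23} \left(-313\right) + \frac{1}{101} \left(-199\right)\right)^{2} = \left(- \frac{313}{1288} + \frac{1}{101} \left(-199\right)\right)^{2} = \left(- \frac{313}{1288} - \frac{199}{101}\right)^{2} = \left(- \frac{287925}{130088}\right)^{2} = \frac{82900805625}{16922887744}$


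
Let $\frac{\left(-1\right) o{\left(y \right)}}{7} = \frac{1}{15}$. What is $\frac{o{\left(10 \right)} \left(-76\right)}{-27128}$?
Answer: $- \frac{133}{101730} \approx -0.0013074$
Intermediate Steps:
$o{\left(y \right)} = - \frac{7}{15}$
$\frac{o{\left(10 \right)} \left(-76\right)}{-27128} = \frac{\left(- \frac{7}{15}\right) \left(-76\right)}{-27128} = \frac{532}{15} \left(- \frac{1}{27128}\right) = - \frac{133}{101730}$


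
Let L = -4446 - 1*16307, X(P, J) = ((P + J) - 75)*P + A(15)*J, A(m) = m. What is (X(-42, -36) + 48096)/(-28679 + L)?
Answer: -26991/24716 ≈ -1.0920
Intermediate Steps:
X(P, J) = 15*J + P*(-75 + J + P) (X(P, J) = ((P + J) - 75)*P + 15*J = ((J + P) - 75)*P + 15*J = (-75 + J + P)*P + 15*J = P*(-75 + J + P) + 15*J = 15*J + P*(-75 + J + P))
L = -20753 (L = -4446 - 16307 = -20753)
(X(-42, -36) + 48096)/(-28679 + L) = (((-42)² - 75*(-42) + 15*(-36) - 36*(-42)) + 48096)/(-28679 - 20753) = ((1764 + 3150 - 540 + 1512) + 48096)/(-49432) = (5886 + 48096)*(-1/49432) = 53982*(-1/49432) = -26991/24716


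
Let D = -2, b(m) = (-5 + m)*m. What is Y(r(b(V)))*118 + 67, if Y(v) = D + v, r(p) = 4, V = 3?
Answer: 303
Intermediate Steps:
b(m) = m*(-5 + m)
Y(v) = -2 + v
Y(r(b(V)))*118 + 67 = (-2 + 4)*118 + 67 = 2*118 + 67 = 236 + 67 = 303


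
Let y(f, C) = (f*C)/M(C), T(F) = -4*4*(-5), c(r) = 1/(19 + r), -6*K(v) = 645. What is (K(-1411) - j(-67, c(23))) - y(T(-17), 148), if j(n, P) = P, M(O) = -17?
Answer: 210254/357 ≈ 588.95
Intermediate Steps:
K(v) = -215/2 (K(v) = -⅙*645 = -215/2)
T(F) = 80 (T(F) = -16*(-5) = 80)
y(f, C) = -C*f/17 (y(f, C) = (f*C)/(-17) = (C*f)*(-1/17) = -C*f/17)
(K(-1411) - j(-67, c(23))) - y(T(-17), 148) = (-215/2 - 1/(19 + 23)) - (-1)*148*80/17 = (-215/2 - 1/42) - 1*(-11840/17) = (-215/2 - 1*1/42) + 11840/17 = (-215/2 - 1/42) + 11840/17 = -2258/21 + 11840/17 = 210254/357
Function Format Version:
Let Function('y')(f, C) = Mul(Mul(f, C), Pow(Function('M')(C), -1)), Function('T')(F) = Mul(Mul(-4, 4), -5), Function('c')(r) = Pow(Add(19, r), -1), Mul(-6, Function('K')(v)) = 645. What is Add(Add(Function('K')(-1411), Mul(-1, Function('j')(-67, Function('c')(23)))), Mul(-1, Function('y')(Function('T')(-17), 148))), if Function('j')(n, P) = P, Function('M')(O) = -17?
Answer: Rational(210254, 357) ≈ 588.95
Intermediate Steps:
Function('K')(v) = Rational(-215, 2) (Function('K')(v) = Mul(Rational(-1, 6), 645) = Rational(-215, 2))
Function('T')(F) = 80 (Function('T')(F) = Mul(-16, -5) = 80)
Function('y')(f, C) = Mul(Rational(-1, 17), C, f) (Function('y')(f, C) = Mul(Mul(f, C), Pow(-17, -1)) = Mul(Mul(C, f), Rational(-1, 17)) = Mul(Rational(-1, 17), C, f))
Add(Add(Function('K')(-1411), Mul(-1, Function('j')(-67, Function('c')(23)))), Mul(-1, Function('y')(Function('T')(-17), 148))) = Add(Add(Rational(-215, 2), Mul(-1, Pow(Add(19, 23), -1))), Mul(-1, Mul(Rational(-1, 17), 148, 80))) = Add(Add(Rational(-215, 2), Mul(-1, Pow(42, -1))), Mul(-1, Rational(-11840, 17))) = Add(Add(Rational(-215, 2), Mul(-1, Rational(1, 42))), Rational(11840, 17)) = Add(Add(Rational(-215, 2), Rational(-1, 42)), Rational(11840, 17)) = Add(Rational(-2258, 21), Rational(11840, 17)) = Rational(210254, 357)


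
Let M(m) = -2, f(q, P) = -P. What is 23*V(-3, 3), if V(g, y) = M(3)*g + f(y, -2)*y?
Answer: 276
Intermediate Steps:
V(g, y) = -2*g + 2*y (V(g, y) = -2*g + (-1*(-2))*y = -2*g + 2*y)
23*V(-3, 3) = 23*(-2*(-3) + 2*3) = 23*(6 + 6) = 23*12 = 276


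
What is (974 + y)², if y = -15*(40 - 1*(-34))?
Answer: 18496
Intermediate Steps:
y = -1110 (y = -15*(40 + 34) = -15*74 = -1110)
(974 + y)² = (974 - 1110)² = (-136)² = 18496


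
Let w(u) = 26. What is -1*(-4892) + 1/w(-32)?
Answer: 127193/26 ≈ 4892.0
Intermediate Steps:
-1*(-4892) + 1/w(-32) = -1*(-4892) + 1/26 = 4892 + 1/26 = 127193/26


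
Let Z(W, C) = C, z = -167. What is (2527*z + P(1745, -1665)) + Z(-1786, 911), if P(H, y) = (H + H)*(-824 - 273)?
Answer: -4249628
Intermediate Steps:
P(H, y) = -2194*H (P(H, y) = (2*H)*(-1097) = -2194*H)
(2527*z + P(1745, -1665)) + Z(-1786, 911) = (2527*(-167) - 2194*1745) + 911 = (-422009 - 3828530) + 911 = -4250539 + 911 = -4249628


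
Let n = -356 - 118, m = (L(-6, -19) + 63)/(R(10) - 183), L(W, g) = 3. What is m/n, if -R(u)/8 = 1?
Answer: 11/15089 ≈ 0.00072901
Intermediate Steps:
R(u) = -8 (R(u) = -8*1 = -8)
m = -66/191 (m = (3 + 63)/(-8 - 183) = 66/(-191) = 66*(-1/191) = -66/191 ≈ -0.34555)
n = -474
m/n = -66/191/(-474) = -66/191*(-1/474) = 11/15089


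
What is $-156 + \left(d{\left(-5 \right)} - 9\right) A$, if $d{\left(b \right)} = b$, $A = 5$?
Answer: $-226$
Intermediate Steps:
$-156 + \left(d{\left(-5 \right)} - 9\right) A = -156 + \left(-5 - 9\right) 5 = -156 - 70 = -226$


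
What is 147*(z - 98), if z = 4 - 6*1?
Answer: -14700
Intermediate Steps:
z = -2 (z = 4 - 6 = -2)
147*(z - 98) = 147*(-2 - 98) = 147*(-100) = -14700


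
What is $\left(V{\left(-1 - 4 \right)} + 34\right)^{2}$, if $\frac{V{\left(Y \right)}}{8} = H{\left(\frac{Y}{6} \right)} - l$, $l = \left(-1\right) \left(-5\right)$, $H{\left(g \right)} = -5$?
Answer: $2116$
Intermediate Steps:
$l = 5$
$V{\left(Y \right)} = -80$ ($V{\left(Y \right)} = 8 \left(-5 - 5\right) = 8 \left(-10\right) = -80$)
$\left(V{\left(-1 - 4 \right)} + 34\right)^{2} = \left(-80 + 34\right)^{2} = \left(-46\right)^{2} = 2116$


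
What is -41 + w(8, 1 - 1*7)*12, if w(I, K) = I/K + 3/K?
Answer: -63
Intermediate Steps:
w(I, K) = 3/K + I/K
-41 + w(8, 1 - 1*7)*12 = -41 + ((3 + 8)/(1 - 1*7))*12 = -41 + (11/(1 - 7))*12 = -41 + (11/(-6))*12 = -41 - ⅙*11*12 = -41 - 11/6*12 = -41 - 22 = -63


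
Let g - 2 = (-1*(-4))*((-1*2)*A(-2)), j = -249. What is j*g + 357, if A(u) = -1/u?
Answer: 855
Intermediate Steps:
g = -2 (g = 2 + (-1*(-4))*((-1*2)*(-1/(-2))) = 2 + 4*(-(-2)*(-1)/2) = 2 + 4*(-2*½) = 2 + 4*(-1) = 2 - 4 = -2)
j*g + 357 = -249*(-2) + 357 = 498 + 357 = 855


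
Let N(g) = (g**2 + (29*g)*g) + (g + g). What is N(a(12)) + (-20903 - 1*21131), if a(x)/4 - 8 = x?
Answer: 150126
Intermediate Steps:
a(x) = 32 + 4*x
N(g) = 2*g + 30*g**2 (N(g) = (g**2 + 29*g**2) + 2*g = 30*g**2 + 2*g = 2*g + 30*g**2)
N(a(12)) + (-20903 - 1*21131) = 2*(32 + 4*12)*(1 + 15*(32 + 4*12)) + (-20903 - 1*21131) = 2*(32 + 48)*(1 + 15*(32 + 48)) + (-20903 - 21131) = 2*80*(1 + 15*80) - 42034 = 2*80*(1 + 1200) - 42034 = 2*80*1201 - 42034 = 192160 - 42034 = 150126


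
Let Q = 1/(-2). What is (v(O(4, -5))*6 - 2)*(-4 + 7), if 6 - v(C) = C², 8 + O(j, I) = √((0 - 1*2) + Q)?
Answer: -1005 + 144*I*√10 ≈ -1005.0 + 455.37*I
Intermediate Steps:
Q = -½ ≈ -0.50000
O(j, I) = -8 + I*√10/2 (O(j, I) = -8 + √((0 - 1*2) - ½) = -8 + √((0 - 2) - ½) = -8 + √(-2 - ½) = -8 + √(-5/2) = -8 + I*√10/2)
v(C) = 6 - C²
(v(O(4, -5))*6 - 2)*(-4 + 7) = ((6 - (-8 + I*√10/2)²)*6 - 2)*(-4 + 7) = ((36 - 6*(-8 + I*√10/2)²) - 2)*3 = (34 - 6*(-8 + I*√10/2)²)*3 = 102 - 18*(-8 + I*√10/2)²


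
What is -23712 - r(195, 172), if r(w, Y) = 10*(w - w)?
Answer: -23712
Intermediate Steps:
r(w, Y) = 0 (r(w, Y) = 10*0 = 0)
-23712 - r(195, 172) = -23712 - 1*0 = -23712 + 0 = -23712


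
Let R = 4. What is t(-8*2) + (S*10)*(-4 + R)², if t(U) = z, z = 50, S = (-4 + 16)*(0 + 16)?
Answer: 50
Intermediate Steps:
S = 192 (S = 12*16 = 192)
t(U) = 50
t(-8*2) + (S*10)*(-4 + R)² = 50 + (192*10)*(-4 + 4)² = 50 + 1920*0² = 50 + 1920*0 = 50 + 0 = 50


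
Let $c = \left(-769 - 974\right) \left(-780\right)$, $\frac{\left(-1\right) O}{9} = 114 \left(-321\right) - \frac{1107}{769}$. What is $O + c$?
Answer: $\frac{1298763297}{769} \approx 1.6889 \cdot 10^{6}$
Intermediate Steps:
$O = \frac{253277037}{769}$ ($O = - 9 \left(114 \left(-321\right) - \frac{1107}{769}\right) = - 9 \left(-36594 - \frac{1107}{769}\right) = \left(-9\right) \left(- \frac{28141893}{769}\right) = \frac{253277037}{769} \approx 3.2936 \cdot 10^{5}$)
$c = 1359540$ ($c = \left(-1743\right) \left(-780\right) = 1359540$)
$O + c = \frac{253277037}{769} + 1359540 = \frac{1298763297}{769}$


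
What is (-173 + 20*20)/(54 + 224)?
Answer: 227/278 ≈ 0.81655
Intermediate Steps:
(-173 + 20*20)/(54 + 224) = (-173 + 400)/278 = 227*(1/278) = 227/278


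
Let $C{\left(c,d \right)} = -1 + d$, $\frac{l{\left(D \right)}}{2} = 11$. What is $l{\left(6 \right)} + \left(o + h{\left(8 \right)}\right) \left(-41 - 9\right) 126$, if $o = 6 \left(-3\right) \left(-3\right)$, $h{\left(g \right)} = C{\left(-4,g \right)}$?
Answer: $-384278$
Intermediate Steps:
$l{\left(D \right)} = 22$ ($l{\left(D \right)} = 2 \cdot 11 = 22$)
$h{\left(g \right)} = -1 + g$
$o = 54$ ($o = \left(-18\right) \left(-3\right) = 54$)
$l{\left(6 \right)} + \left(o + h{\left(8 \right)}\right) \left(-41 - 9\right) 126 = 22 + \left(54 + \left(-1 + 8\right)\right) \left(-41 - 9\right) 126 = 22 + \left(54 + 7\right) \left(-50\right) 126 = 22 + 61 \left(-50\right) 126 = 22 - 384300 = -384278$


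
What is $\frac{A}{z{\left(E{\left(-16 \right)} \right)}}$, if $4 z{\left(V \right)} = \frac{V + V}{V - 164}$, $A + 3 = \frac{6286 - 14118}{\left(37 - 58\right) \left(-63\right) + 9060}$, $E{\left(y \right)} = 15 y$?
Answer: $- \frac{3937081}{311490} \approx -12.64$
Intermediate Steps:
$A = - \frac{38981}{10383}$ ($A = -3 + \frac{6286 - 14118}{\left(37 - 58\right) \left(-63\right) + 9060} = -3 - \frac{7832}{\left(-21\right) \left(-63\right) + 9060} = -3 - \frac{7832}{1323 + 9060} = -3 - \frac{7832}{10383} = - \frac{38981}{10383} \approx -3.7543$)
$z{\left(V \right)} = \frac{V}{2 \left(-164 + V\right)}$ ($z{\left(V \right)} = \frac{\left(V + V\right) \frac{1}{V - 164}}{4} = \frac{2 V \frac{1}{-164 + V}}{4} = \frac{V}{2 \left(-164 + V\right)}$)
$\frac{A}{z{\left(E{\left(-16 \right)} \right)}} = - \frac{38981}{10383 \frac{15 \left(-16\right)}{2 \left(-164 + 15 \left(-16\right)\right)}} = - \frac{38981}{10383 \cdot \frac{1}{2} \left(-240\right) \frac{1}{-164 - 240}} = - \frac{38981}{10383 \cdot \frac{1}{2} \left(-240\right) \frac{1}{-404}} = - \frac{38981}{10383 \cdot \frac{1}{2} \left(-240\right) \left(- \frac{1}{404}\right)} = - \frac{38981}{10383 \cdot \frac{30}{101}} = \left(- \frac{38981}{10383}\right) \frac{101}{30} = - \frac{3937081}{311490}$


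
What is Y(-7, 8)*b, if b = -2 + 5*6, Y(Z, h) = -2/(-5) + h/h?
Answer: 196/5 ≈ 39.200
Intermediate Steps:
Y(Z, h) = 7/5 (Y(Z, h) = -2*(-1/5) + 1 = 2/5 + 1 = 7/5)
b = 28 (b = -2 + 30 = 28)
Y(-7, 8)*b = (7/5)*28 = 196/5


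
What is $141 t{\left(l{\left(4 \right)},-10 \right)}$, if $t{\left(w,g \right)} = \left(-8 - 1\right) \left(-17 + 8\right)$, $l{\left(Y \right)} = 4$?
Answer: $11421$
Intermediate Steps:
$t{\left(w,g \right)} = 81$ ($t{\left(w,g \right)} = \left(-9\right) \left(-9\right) = 81$)
$141 t{\left(l{\left(4 \right)},-10 \right)} = 141 \cdot 81 = 11421$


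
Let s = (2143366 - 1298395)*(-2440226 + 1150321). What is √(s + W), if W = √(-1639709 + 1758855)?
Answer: √(-1089932317755 + √119146) ≈ 1.044e+6*I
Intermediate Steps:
s = -1089932317755 (s = 844971*(-1289905) = -1089932317755)
W = √119146 ≈ 345.18
√(s + W) = √(-1089932317755 + √119146)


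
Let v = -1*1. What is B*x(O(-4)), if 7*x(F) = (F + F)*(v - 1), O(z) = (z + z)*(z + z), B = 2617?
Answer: -669952/7 ≈ -95707.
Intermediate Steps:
O(z) = 4*z² (O(z) = (2*z)*(2*z) = 4*z²)
v = -1
x(F) = -4*F/7 (x(F) = ((F + F)*(-1 - 1))/7 = ((2*F)*(-2))/7 = (-4*F)/7 = -4*F/7)
B*x(O(-4)) = 2617*(-16*(-4)²/7) = 2617*(-16*16/7) = 2617*(-4/7*64) = 2617*(-256/7) = -669952/7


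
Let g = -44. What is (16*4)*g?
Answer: -2816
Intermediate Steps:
(16*4)*g = (16*4)*(-44) = 64*(-44) = -2816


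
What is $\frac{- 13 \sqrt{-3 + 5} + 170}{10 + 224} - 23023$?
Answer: $- \frac{2693606}{117} - \frac{\sqrt{2}}{18} \approx -23022.0$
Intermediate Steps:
$\frac{- 13 \sqrt{-3 + 5} + 170}{10 + 224} - 23023 = \frac{- 13 \sqrt{2} + 170}{234} - 23023 = \left(170 - 13 \sqrt{2}\right) \frac{1}{234} - 23023 = \left(\frac{85}{117} - \frac{\sqrt{2}}{18}\right) - 23023 = - \frac{2693606}{117} - \frac{\sqrt{2}}{18}$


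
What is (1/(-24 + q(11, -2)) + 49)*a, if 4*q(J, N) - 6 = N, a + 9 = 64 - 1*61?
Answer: -6756/23 ≈ -293.74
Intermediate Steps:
a = -6 (a = -9 + (64 - 1*61) = -9 + (64 - 61) = -9 + 3 = -6)
q(J, N) = 3/2 + N/4
(1/(-24 + q(11, -2)) + 49)*a = (1/(-24 + (3/2 + (¼)*(-2))) + 49)*(-6) = (1/(-24 + (3/2 - ½)) + 49)*(-6) = (1/(-24 + 1) + 49)*(-6) = (1/(-23) + 49)*(-6) = (-1/23 + 49)*(-6) = (1126/23)*(-6) = -6756/23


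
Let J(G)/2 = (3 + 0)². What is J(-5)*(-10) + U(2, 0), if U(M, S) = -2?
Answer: -182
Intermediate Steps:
J(G) = 18 (J(G) = 2*(3 + 0)² = 2*3² = 2*9 = 18)
J(-5)*(-10) + U(2, 0) = 18*(-10) - 2 = -180 - 2 = -182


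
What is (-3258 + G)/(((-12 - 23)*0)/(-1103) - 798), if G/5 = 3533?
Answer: -14407/798 ≈ -18.054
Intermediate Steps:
G = 17665 (G = 5*3533 = 17665)
(-3258 + G)/(((-12 - 23)*0)/(-1103) - 798) = (-3258 + 17665)/(((-12 - 23)*0)/(-1103) - 798) = 14407/(-35*0*(-1/1103) - 798) = 14407/(0*(-1/1103) - 798) = 14407/(0 - 798) = 14407/(-798) = 14407*(-1/798) = -14407/798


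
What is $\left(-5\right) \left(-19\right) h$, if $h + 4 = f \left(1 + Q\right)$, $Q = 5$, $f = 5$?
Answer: $2470$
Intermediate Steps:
$h = 26$ ($h = -4 + 5 \left(1 + 5\right) = -4 + 5 \cdot 6 = -4 + 30 = 26$)
$\left(-5\right) \left(-19\right) h = \left(-5\right) \left(-19\right) 26 = 95 \cdot 26 = 2470$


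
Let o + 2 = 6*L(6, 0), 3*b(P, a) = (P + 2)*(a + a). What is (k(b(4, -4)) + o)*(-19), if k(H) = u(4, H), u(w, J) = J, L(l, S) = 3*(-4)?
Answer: 1710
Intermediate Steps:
L(l, S) = -12
b(P, a) = 2*a*(2 + P)/3 (b(P, a) = ((P + 2)*(a + a))/3 = ((2 + P)*(2*a))/3 = (2*a*(2 + P))/3 = 2*a*(2 + P)/3)
o = -74 (o = -2 + 6*(-12) = -2 - 72 = -74)
k(H) = H
(k(b(4, -4)) + o)*(-19) = ((2/3)*(-4)*(2 + 4) - 74)*(-19) = ((2/3)*(-4)*6 - 74)*(-19) = (-16 - 74)*(-19) = -90*(-19) = 1710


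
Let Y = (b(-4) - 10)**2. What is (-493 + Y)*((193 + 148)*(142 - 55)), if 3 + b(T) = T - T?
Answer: -9612108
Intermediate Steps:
b(T) = -3 (b(T) = -3 + (T - T) = -3 + 0 = -3)
Y = 169 (Y = (-3 - 10)**2 = (-13)**2 = 169)
(-493 + Y)*((193 + 148)*(142 - 55)) = (-493 + 169)*((193 + 148)*(142 - 55)) = -110484*87 = -324*29667 = -9612108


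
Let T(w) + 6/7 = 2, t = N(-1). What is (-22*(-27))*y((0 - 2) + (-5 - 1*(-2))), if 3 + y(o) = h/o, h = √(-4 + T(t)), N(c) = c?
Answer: -1782 - 1188*I*√35/35 ≈ -1782.0 - 200.81*I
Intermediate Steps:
t = -1
T(w) = 8/7 (T(w) = -6/7 + 2 = 8/7)
h = 2*I*√35/7 (h = √(-4 + 8/7) = √(-20/7) = 2*I*√35/7 ≈ 1.6903*I)
y(o) = -3 + 2*I*√35/(7*o) (y(o) = -3 + (2*I*√35/7)/o = -3 + 2*I*√35/(7*o))
(-22*(-27))*y((0 - 2) + (-5 - 1*(-2))) = (-22*(-27))*(-3 + 2*I*√35/(7*((0 - 2) + (-5 - 1*(-2))))) = 594*(-3 + 2*I*√35/(7*(-2 + (-5 + 2)))) = 594*(-3 + 2*I*√35/(7*(-2 - 3))) = 594*(-3 + (2/7)*I*√35/(-5)) = 594*(-3 + (2/7)*I*√35*(-⅕)) = 594*(-3 - 2*I*√35/35) = -1782 - 1188*I*√35/35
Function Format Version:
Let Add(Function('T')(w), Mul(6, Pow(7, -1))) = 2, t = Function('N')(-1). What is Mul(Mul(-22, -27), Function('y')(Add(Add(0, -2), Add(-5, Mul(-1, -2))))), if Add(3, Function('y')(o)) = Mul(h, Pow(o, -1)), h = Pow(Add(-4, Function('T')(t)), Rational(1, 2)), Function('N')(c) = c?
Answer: Add(-1782, Mul(Rational(-1188, 35), I, Pow(35, Rational(1, 2)))) ≈ Add(-1782.0, Mul(-200.81, I))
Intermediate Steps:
t = -1
Function('T')(w) = Rational(8, 7) (Function('T')(w) = Add(Rational(-6, 7), 2) = Rational(8, 7))
h = Mul(Rational(2, 7), I, Pow(35, Rational(1, 2))) (h = Pow(Add(-4, Rational(8, 7)), Rational(1, 2)) = Pow(Rational(-20, 7), Rational(1, 2)) = Mul(Rational(2, 7), I, Pow(35, Rational(1, 2))) ≈ Mul(1.6903, I))
Function('y')(o) = Add(-3, Mul(Rational(2, 7), I, Pow(35, Rational(1, 2)), Pow(o, -1))) (Function('y')(o) = Add(-3, Mul(Mul(Rational(2, 7), I, Pow(35, Rational(1, 2))), Pow(o, -1))) = Add(-3, Mul(Rational(2, 7), I, Pow(35, Rational(1, 2)), Pow(o, -1))))
Mul(Mul(-22, -27), Function('y')(Add(Add(0, -2), Add(-5, Mul(-1, -2))))) = Mul(Mul(-22, -27), Add(-3, Mul(Rational(2, 7), I, Pow(35, Rational(1, 2)), Pow(Add(Add(0, -2), Add(-5, Mul(-1, -2))), -1)))) = Mul(594, Add(-3, Mul(Rational(2, 7), I, Pow(35, Rational(1, 2)), Pow(Add(-2, Add(-5, 2)), -1)))) = Mul(594, Add(-3, Mul(Rational(2, 7), I, Pow(35, Rational(1, 2)), Pow(Add(-2, -3), -1)))) = Mul(594, Add(-3, Mul(Rational(2, 7), I, Pow(35, Rational(1, 2)), Pow(-5, -1)))) = Mul(594, Add(-3, Mul(Rational(2, 7), I, Pow(35, Rational(1, 2)), Rational(-1, 5)))) = Mul(594, Add(-3, Mul(Rational(-2, 35), I, Pow(35, Rational(1, 2))))) = Add(-1782, Mul(Rational(-1188, 35), I, Pow(35, Rational(1, 2))))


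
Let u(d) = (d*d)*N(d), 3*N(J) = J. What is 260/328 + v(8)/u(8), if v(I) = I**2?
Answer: 383/328 ≈ 1.1677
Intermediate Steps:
N(J) = J/3
u(d) = d**3/3 (u(d) = (d*d)*(d/3) = d**2*(d/3) = d**3/3)
260/328 + v(8)/u(8) = 260/328 + 8**2/(((1/3)*8**3)) = 260*(1/328) + 64/(((1/3)*512)) = 65/82 + 64/(512/3) = 65/82 + 64*(3/512) = 65/82 + 3/8 = 383/328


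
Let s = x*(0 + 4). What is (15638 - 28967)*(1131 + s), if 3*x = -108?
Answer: -13155723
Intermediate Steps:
x = -36 (x = (⅓)*(-108) = -36)
s = -144 (s = -36*(0 + 4) = -36*4 = -144)
(15638 - 28967)*(1131 + s) = (15638 - 28967)*(1131 - 144) = -13329*987 = -13155723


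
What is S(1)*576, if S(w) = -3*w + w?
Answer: -1152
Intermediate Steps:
S(w) = -2*w
S(1)*576 = -2*1*576 = -2*576 = -1152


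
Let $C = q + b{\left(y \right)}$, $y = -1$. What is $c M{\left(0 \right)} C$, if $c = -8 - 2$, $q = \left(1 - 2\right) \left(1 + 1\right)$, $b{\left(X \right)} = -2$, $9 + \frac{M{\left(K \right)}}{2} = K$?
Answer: $-720$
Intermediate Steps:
$M{\left(K \right)} = -18 + 2 K$
$q = -2$ ($q = \left(-1\right) 2 = -2$)
$C = -4$ ($C = -2 - 2 = -4$)
$c = -10$
$c M{\left(0 \right)} C = - 10 \left(-18 + 2 \cdot 0\right) \left(-4\right) = - 10 \left(-18 + 0\right) \left(-4\right) = \left(-10\right) \left(-18\right) \left(-4\right) = 180 \left(-4\right) = -720$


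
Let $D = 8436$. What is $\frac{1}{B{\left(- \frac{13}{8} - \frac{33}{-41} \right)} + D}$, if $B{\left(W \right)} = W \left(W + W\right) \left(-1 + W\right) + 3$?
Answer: $\frac{17643776}{148852626147} \approx 0.00011853$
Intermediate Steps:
$B{\left(W \right)} = 3 + 2 W^{2} \left(-1 + W\right)$ ($B{\left(W \right)} = W 2 W \left(-1 + W\right) + 3 = 2 W^{2} \left(-1 + W\right) + 3 = 3 + 2 W^{2} \left(-1 + W\right)$)
$\frac{1}{B{\left(- \frac{13}{8} - \frac{33}{-41} \right)} + D} = \frac{1}{\left(3 - 2 \left(- \frac{13}{8} - \frac{33}{-41}\right)^{2} + 2 \left(- \frac{13}{8} - \frac{33}{-41}\right)^{3}\right) + 8436} = \frac{1}{\left(3 - 2 \left(\left(-13\right) \frac{1}{8} - - \frac{33}{41}\right)^{2} + 2 \left(\left(-13\right) \frac{1}{8} - - \frac{33}{41}\right)^{3}\right) + 8436} = \frac{1}{\left(3 - 2 \left(- \frac{13}{8} + \frac{33}{41}\right)^{2} + 2 \left(- \frac{13}{8} + \frac{33}{41}\right)^{3}\right) + 8436} = \frac{1}{\left(3 - 2 \left(- \frac{269}{328}\right)^{2} + 2 \left(- \frac{269}{328}\right)^{3}\right) + 8436} = \frac{1}{\left(3 - \frac{72361}{53792} + 2 \left(- \frac{19465109}{35287552}\right)\right) + 8436} = \frac{1}{\left(3 - \frac{72361}{53792} - \frac{19465109}{17643776}\right) + 8436} = \frac{1}{\frac{9731811}{17643776} + 8436} = \frac{1}{\frac{148852626147}{17643776}} = \frac{17643776}{148852626147}$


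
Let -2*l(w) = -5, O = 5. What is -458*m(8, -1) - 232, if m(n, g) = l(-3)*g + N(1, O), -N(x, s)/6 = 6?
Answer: 17401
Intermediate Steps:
l(w) = 5/2 (l(w) = -½*(-5) = 5/2)
N(x, s) = -36 (N(x, s) = -6*6 = -36)
m(n, g) = -36 + 5*g/2 (m(n, g) = 5*g/2 - 36 = -36 + 5*g/2)
-458*m(8, -1) - 232 = -458*(-36 + (5/2)*(-1)) - 232 = -458*(-36 - 5/2) - 232 = -458*(-77/2) - 232 = 17633 - 232 = 17401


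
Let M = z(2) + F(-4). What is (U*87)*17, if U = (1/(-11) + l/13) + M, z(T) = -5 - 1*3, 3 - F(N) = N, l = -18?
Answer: -523566/143 ≈ -3661.3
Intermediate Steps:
F(N) = 3 - N
z(T) = -8 (z(T) = -5 - 3 = -8)
M = -1 (M = -8 + (3 - 1*(-4)) = -8 + (3 + 4) = -8 + 7 = -1)
U = -354/143 (U = (1/(-11) - 18/13) - 1 = (1*(-1/11) - 18*1/13) - 1 = (-1/11 - 18/13) - 1 = -211/143 - 1 = -354/143 ≈ -2.4755)
(U*87)*17 = -354/143*87*17 = -30798/143*17 = -523566/143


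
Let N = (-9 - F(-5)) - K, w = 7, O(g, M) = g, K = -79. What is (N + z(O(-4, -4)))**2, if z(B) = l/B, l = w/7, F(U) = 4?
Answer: 69169/16 ≈ 4323.1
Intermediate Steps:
l = 1 (l = 7/7 = 7*(1/7) = 1)
z(B) = 1/B
N = 66 (N = (-9 - 1*4) - 1*(-79) = (-9 - 4) + 79 = -13 + 79 = 66)
(N + z(O(-4, -4)))**2 = (66 + 1/(-4))**2 = (66 - 1/4)**2 = (263/4)**2 = 69169/16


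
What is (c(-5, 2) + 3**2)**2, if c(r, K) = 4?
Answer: 169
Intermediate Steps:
(c(-5, 2) + 3**2)**2 = (4 + 3**2)**2 = (4 + 9)**2 = 13**2 = 169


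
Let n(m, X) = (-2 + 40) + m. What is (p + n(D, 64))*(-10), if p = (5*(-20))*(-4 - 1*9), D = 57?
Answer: -13950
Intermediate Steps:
n(m, X) = 38 + m
p = 1300 (p = -100*(-4 - 9) = -100*(-13) = 1300)
(p + n(D, 64))*(-10) = (1300 + (38 + 57))*(-10) = (1300 + 95)*(-10) = 1395*(-10) = -13950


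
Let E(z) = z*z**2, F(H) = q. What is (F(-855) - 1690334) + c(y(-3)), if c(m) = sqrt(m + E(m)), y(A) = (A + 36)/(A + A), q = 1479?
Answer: -1688855 + 5*I*sqrt(110)/4 ≈ -1.6889e+6 + 13.11*I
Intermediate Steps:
F(H) = 1479
y(A) = (36 + A)/(2*A) (y(A) = (36 + A)/((2*A)) = (36 + A)*(1/(2*A)) = (36 + A)/(2*A))
E(z) = z**3
c(m) = sqrt(m + m**3)
(F(-855) - 1690334) + c(y(-3)) = (1479 - 1690334) + sqrt((1/2)*(36 - 3)/(-3) + ((1/2)*(36 - 3)/(-3))**3) = -1688855 + sqrt((1/2)*(-1/3)*33 + ((1/2)*(-1/3)*33)**3) = -1688855 + sqrt(-11/2 + (-11/2)**3) = -1688855 + sqrt(-11/2 - 1331/8) = -1688855 + sqrt(-1375/8) = -1688855 + 5*I*sqrt(110)/4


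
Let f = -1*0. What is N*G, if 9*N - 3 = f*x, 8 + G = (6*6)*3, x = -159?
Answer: 100/3 ≈ 33.333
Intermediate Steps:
f = 0
G = 100 (G = -8 + (6*6)*3 = -8 + 36*3 = -8 + 108 = 100)
N = ⅓ (N = ⅓ + (0*(-159))/9 = ⅓ + (⅑)*0 = ⅓ + 0 = ⅓ ≈ 0.33333)
N*G = (⅓)*100 = 100/3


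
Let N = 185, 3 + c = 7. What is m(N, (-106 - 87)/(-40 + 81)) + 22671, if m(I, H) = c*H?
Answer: 928739/41 ≈ 22652.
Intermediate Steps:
c = 4 (c = -3 + 7 = 4)
m(I, H) = 4*H
m(N, (-106 - 87)/(-40 + 81)) + 22671 = 4*((-106 - 87)/(-40 + 81)) + 22671 = 4*(-193/41) + 22671 = -772/41 + 22671 = 928739/41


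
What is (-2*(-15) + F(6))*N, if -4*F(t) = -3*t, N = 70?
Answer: 2415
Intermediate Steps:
F(t) = 3*t/4 (F(t) = -(-3)*t/4 = 3*t/4)
(-2*(-15) + F(6))*N = (-2*(-15) + (3/4)*6)*70 = (30 + 9/2)*70 = (69/2)*70 = 2415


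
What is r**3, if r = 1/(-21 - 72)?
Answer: -1/804357 ≈ -1.2432e-6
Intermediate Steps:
r = -1/93 (r = 1/(-93) = -1/93 ≈ -0.010753)
r**3 = (-1/93)**3 = -1/804357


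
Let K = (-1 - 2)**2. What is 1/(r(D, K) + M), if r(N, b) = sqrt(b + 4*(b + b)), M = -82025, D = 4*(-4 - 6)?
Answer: -1/82016 ≈ -1.2193e-5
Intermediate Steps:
D = -40 (D = 4*(-10) = -40)
K = 9 (K = (-3)**2 = 9)
r(N, b) = 3*sqrt(b) (r(N, b) = sqrt(b + 4*(2*b)) = sqrt(b + 8*b) = sqrt(9*b) = 3*sqrt(b))
1/(r(D, K) + M) = 1/(3*sqrt(9) - 82025) = 1/(3*3 - 82025) = 1/(9 - 82025) = 1/(-82016) = -1/82016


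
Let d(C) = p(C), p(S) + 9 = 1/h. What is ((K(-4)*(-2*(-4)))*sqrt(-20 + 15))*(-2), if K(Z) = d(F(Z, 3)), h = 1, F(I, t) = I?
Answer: 128*I*sqrt(5) ≈ 286.22*I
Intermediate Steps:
p(S) = -8 (p(S) = -9 + 1/1 = -9 + 1 = -8)
d(C) = -8
K(Z) = -8
((K(-4)*(-2*(-4)))*sqrt(-20 + 15))*(-2) = ((-(-16)*(-4))*sqrt(-20 + 15))*(-2) = ((-8*8)*sqrt(-5))*(-2) = -64*I*sqrt(5)*(-2) = 128*I*sqrt(5)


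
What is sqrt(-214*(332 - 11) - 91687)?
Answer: 13*I*sqrt(949) ≈ 400.48*I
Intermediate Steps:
sqrt(-214*(332 - 11) - 91687) = sqrt(-214*321 - 91687) = sqrt(-68694 - 91687) = sqrt(-160381) = 13*I*sqrt(949)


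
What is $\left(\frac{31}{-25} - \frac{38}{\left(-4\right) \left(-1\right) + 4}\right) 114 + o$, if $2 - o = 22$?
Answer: $- \frac{35143}{50} \approx -702.86$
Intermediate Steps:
$o = -20$ ($o = 2 - 22 = -20$)
$\left(\frac{31}{-25} - \frac{38}{\left(-4\right) \left(-1\right) + 4}\right) 114 + o = \left(\frac{31}{-25} - \frac{38}{\left(-4\right) \left(-1\right) + 4}\right) 114 - 20 = \left(31 \left(- \frac{1}{25}\right) - \frac{38}{4 + 4}\right) 114 - 20 = \left(- \frac{31}{25} - \frac{38}{8}\right) 114 - 20 = \left(- \frac{31}{25} - \frac{19}{4}\right) 114 - 20 = \left(- \frac{599}{100}\right) 114 - 20 = - \frac{34143}{50} - 20 = - \frac{35143}{50}$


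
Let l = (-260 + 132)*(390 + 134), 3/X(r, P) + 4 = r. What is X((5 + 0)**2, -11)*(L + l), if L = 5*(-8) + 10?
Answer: -9586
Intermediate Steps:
X(r, P) = 3/(-4 + r)
l = -67072 (l = -128*524 = -67072)
L = -30 (L = -40 + 10 = -30)
X((5 + 0)**2, -11)*(L + l) = (3/(-4 + (5 + 0)**2))*(-30 - 67072) = (3/(-4 + 5**2))*(-67102) = (3/(-4 + 25))*(-67102) = (3/21)*(-67102) = (3*(1/21))*(-67102) = (1/7)*(-67102) = -9586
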